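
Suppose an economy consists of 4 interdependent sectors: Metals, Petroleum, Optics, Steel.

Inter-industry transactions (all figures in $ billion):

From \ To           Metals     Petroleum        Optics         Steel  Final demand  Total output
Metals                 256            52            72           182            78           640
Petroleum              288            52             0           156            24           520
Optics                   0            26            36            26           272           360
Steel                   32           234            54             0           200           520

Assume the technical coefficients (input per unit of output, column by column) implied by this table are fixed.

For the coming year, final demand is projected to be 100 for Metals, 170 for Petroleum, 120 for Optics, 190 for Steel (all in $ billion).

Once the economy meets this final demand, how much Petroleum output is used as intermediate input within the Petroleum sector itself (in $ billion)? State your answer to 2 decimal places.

Technical coefficients a_ij = z_ij / X_j:
  a_MM = 256/640 = 0.40, a_PM = 288/640 = 0.45, a_OM = 0/640 = 0.00, a_SM = 32/640 = 0.05
  a_MP = 52/520 = 0.10, a_PP = 52/520 = 0.10, a_OP = 26/520 = 0.05, a_SP = 234/520 = 0.45
  a_MO = 72/360 = 0.20, a_PO = 0/360 = 0.00, a_OO = 36/360 = 0.10, a_SO = 54/360 = 0.15
  a_MS = 182/520 = 0.35, a_PS = 156/520 = 0.30, a_OS = 26/520 = 0.05, a_SS = 0/520 = 0.00
I − A =
  [   0.60    -0.10    -0.20    -0.35]
  [  -0.45     0.90     0.00    -0.30]
  [   0.00    -0.05     0.90    -0.05]
  [  -0.05    -0.45    -0.15     1.00]
Compute the cofactors C_ij = (−1)^(i+j)·(3×3 minor ij) of I−A; the adjugate is their transpose:
adj(I−A) = Cᵀ =
  [ 0.679500   0.248125   0.204750   0.322500]
  [ 0.415125   0.519250   0.143625   0.308250]
  [ 0.035625   0.042875   0.325875   0.041625]
  [ 0.226125   0.252500   0.123750   0.441000]
det(I−A) = Σ_j (I−A)_1j·C_1j = (0.60)(0.679500) + (-0.10)(0.415125) + (-0.20)(0.035625) + (-0.35)(0.226125) = 0.27991875
(I − A)⁻¹ = adj(I−A) / det(I−A) ≈
  [   2.4275     0.8864     0.7315     1.1521]
  [   1.4830     1.8550     0.5131     1.1012]
  [   0.1273     0.1532     1.1642     0.1487]
  [   0.8078     0.9020     0.4421     1.5755]
First solve x = (I − A)⁻¹ d = adj(I−A)·d / det(I−A); in particular x_P = (0.415125·100 + 0.519250·170 + 0.143625·120 + 0.308250·190) / 0.27991875 = 205.5875 / 0.27991875 ≈ 734.4542.
Intermediate flow from P to P: z_PP = a_PP · x_P = 0.10 × 205.5875 / 0.27991875 = 20.55875 / 0.27991875 ≈ 73.45.

z_PP = 73.45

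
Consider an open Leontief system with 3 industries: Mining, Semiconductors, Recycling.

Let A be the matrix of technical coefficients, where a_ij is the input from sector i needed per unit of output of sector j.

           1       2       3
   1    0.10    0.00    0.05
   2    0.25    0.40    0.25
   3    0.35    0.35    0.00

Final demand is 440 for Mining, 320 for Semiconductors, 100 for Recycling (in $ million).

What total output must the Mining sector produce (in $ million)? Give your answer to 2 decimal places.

I − A =
  [   0.90     0.00    -0.05]
  [  -0.25     0.60    -0.25]
  [  -0.35    -0.35     1.00]
Cofactors of I−A, C_ij = (−1)^(i+j)·(minor ij) (rows/columns in the sector order above):
  C_11 = (0.60)(1.00) − (-0.25)(-0.35) = 0.5125
  C_12 = −[(-0.25)(1.00) − (-0.25)(-0.35)] = 0.3375
  C_13 = (-0.25)(-0.35) − (0.60)(-0.35) = 0.2975
  C_21 = −[(0.00)(1.00) − (-0.05)(-0.35)] = 0.0175
  C_22 = (0.90)(1.00) − (-0.05)(-0.35) = 0.8825
  C_23 = −[(0.90)(-0.35) − (0.00)(-0.35)] = 0.3150
  C_31 = (0.00)(-0.25) − (-0.05)(0.60) = 0.0300
  C_32 = −[(0.90)(-0.25) − (-0.05)(-0.25)] = 0.2375
  C_33 = (0.90)(0.60) − (0.00)(-0.25) = 0.5400
det(I−A) = Σ_j (I−A)_1j·C_1j = (0.90)(0.5125) + (0.00)(0.3375) + (-0.05)(0.2975) = 0.446375
adj(I−A) = Cᵀ =
  [ 0.5125   0.0175   0.0300]
  [ 0.3375   0.8825   0.2375]
  [ 0.2975   0.3150   0.5400]
(I − A)⁻¹ = adj(I−A) / det(I−A) ≈
  [   1.1481     0.0392     0.0672]
  [   0.7561     1.9770     0.5321]
  [   0.6665     0.7057     1.2097]
x = (I − A)⁻¹ d = adj(I−A)·d / det(I−A), with det(I−A) = 0.446375:
  x_1 = (0.5125·440 + 0.0175·320 + 0.0300·100) / 0.446375 = 234.10 / 0.446375 ≈ 524.45
  x_2 = (0.3375·440 + 0.8825·320 + 0.2375·100) / 0.446375 = 454.65 / 0.446375 ≈ 1018.54
  x_3 = (0.2975·440 + 0.3150·320 + 0.5400·100) / 0.446375 = 285.70 / 0.446375 ≈ 640.04

x_1 = 524.45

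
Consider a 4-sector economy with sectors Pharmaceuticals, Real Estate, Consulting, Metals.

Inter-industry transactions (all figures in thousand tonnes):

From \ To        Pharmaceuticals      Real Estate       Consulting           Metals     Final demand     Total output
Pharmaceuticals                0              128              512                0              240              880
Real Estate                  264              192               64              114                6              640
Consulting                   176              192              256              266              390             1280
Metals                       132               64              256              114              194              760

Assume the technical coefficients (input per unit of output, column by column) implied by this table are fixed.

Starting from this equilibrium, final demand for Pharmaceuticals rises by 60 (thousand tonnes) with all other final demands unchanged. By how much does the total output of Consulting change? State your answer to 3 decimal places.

Technical coefficients a_ij = z_ij / X_j:
  a_11 = 0/880 = 0.00, a_21 = 264/880 = 0.30, a_31 = 176/880 = 0.20, a_41 = 132/880 = 0.15
  a_12 = 128/640 = 0.20, a_22 = 192/640 = 0.30, a_32 = 192/640 = 0.30, a_42 = 64/640 = 0.10
  a_13 = 512/1280 = 0.40, a_23 = 64/1280 = 0.05, a_33 = 256/1280 = 0.20, a_43 = 256/1280 = 0.20
  a_14 = 0/760 = 0.00, a_24 = 114/760 = 0.15, a_34 = 266/760 = 0.35, a_44 = 114/760 = 0.15
I − A =
  [   1.00    -0.20    -0.40     0.00]
  [  -0.30     0.70    -0.05    -0.15]
  [  -0.20    -0.30     0.80    -0.35]
  [  -0.15    -0.10    -0.20     0.85]
Compute the cofactors C_ij = (−1)^(i+j)·(3×3 minor ij) of I−A; the adjugate is their transpose:
adj(I−A) = Cᵀ =
  [ 0.391500   0.238000   0.246500   0.143500]
  [ 0.218125   0.521000   0.183500   0.167500]
  [ 0.246500   0.334500   0.524500   0.275000]
  [ 0.152750   0.182000   0.188500   0.403000]
det(I−A) = Σ_j (I−A)_1j·C_1j = (1.00)(0.391500) + (-0.20)(0.218125) + (-0.40)(0.246500) + (0.00)(0.152750) = 0.249275
(I − A)⁻¹ = adj(I−A) / det(I−A) ≈
  [   1.5706     0.9548     0.9889     0.5757]
  [   0.8750     2.0901     0.7361     0.6719]
  [   0.9889     1.3419     2.1041     1.1032]
  [   0.6128     0.7301     0.7562     1.6167]
Δx = (I − A)⁻¹ Δd with Δd having +60 in the Pharmaceuticals component and 0 elsewhere.
So Δx_3 = L_31 · (+60), where L_31 = adj(I−A)_31 / det(I−A) = 0.246500 / 0.249275.
Δx_3 = 0.246500 × (+60) / 0.249275 = 14.79 / 0.249275 ≈ 59.332.

Δx_3 = 59.332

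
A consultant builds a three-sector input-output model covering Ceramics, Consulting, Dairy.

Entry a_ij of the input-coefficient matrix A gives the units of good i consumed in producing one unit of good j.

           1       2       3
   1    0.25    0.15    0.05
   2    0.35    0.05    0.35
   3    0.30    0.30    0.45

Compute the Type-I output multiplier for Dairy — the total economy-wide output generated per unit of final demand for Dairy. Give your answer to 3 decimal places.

I − A =
  [   0.75    -0.15    -0.05]
  [  -0.35     0.95    -0.35]
  [  -0.30    -0.30     0.55]
Cofactors of I−A, C_ij = (−1)^(i+j)·(minor ij) (rows/columns in the sector order above):
  C_11 = (0.95)(0.55) − (-0.35)(-0.30) = 0.4175
  C_12 = −[(-0.35)(0.55) − (-0.35)(-0.30)] = 0.2975
  C_13 = (-0.35)(-0.30) − (0.95)(-0.30) = 0.3900
  C_21 = −[(-0.15)(0.55) − (-0.05)(-0.30)] = 0.0975
  C_22 = (0.75)(0.55) − (-0.05)(-0.30) = 0.3975
  C_23 = −[(0.75)(-0.30) − (-0.15)(-0.30)] = 0.2700
  C_31 = (-0.15)(-0.35) − (-0.05)(0.95) = 0.1000
  C_32 = −[(0.75)(-0.35) − (-0.05)(-0.35)] = 0.2800
  C_33 = (0.75)(0.95) − (-0.15)(-0.35) = 0.6600
det(I−A) = Σ_j (I−A)_1j·C_1j = (0.75)(0.4175) + (-0.15)(0.2975) + (-0.05)(0.3900) = 0.2490
adj(I−A) = Cᵀ =
  [ 0.4175   0.0975   0.1000]
  [ 0.2975   0.3975   0.2800]
  [ 0.3900   0.2700   0.6600]
(I − A)⁻¹ = adj(I−A) / det(I−A) ≈
  [   1.6767     0.3916     0.4016]
  [   1.1948     1.5964     1.1245]
  [   1.5663     1.0843     2.6506]
The output multiplier for sector j is the column-j sum of the Leontief inverse (I − A)⁻¹ = adj(I−A) / det(I−A).
Column 3 of adj(I−A): (0.1000, 0.2800, 0.6600); det(I−A) = 0.2490.
m_3 = (0.1000 + 0.2800 + 0.6600) / 0.2490 = 1.04 / 0.2490 ≈ 4.177.

m_3 = 4.177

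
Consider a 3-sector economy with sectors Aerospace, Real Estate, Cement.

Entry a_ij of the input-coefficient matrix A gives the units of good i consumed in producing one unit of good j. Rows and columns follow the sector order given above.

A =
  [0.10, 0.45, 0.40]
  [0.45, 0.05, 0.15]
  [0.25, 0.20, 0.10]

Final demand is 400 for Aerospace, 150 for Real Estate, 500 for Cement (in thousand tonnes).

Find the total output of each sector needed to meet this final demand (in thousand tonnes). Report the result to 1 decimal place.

x_A = 1519.2, x_R = 1069.4, x_C = 1215.2

I − A =
  [   0.90    -0.45    -0.40]
  [  -0.45     0.95    -0.15]
  [  -0.25    -0.20     0.90]
Cofactors of I−A, C_ij = (−1)^(i+j)·(minor ij) (rows/columns in the sector order above):
  C_11 = (0.95)(0.90) − (-0.15)(-0.20) = 0.8250
  C_12 = −[(-0.45)(0.90) − (-0.15)(-0.25)] = 0.4425
  C_13 = (-0.45)(-0.20) − (0.95)(-0.25) = 0.3275
  C_21 = −[(-0.45)(0.90) − (-0.40)(-0.20)] = 0.4850
  C_22 = (0.90)(0.90) − (-0.40)(-0.25) = 0.7100
  C_23 = −[(0.90)(-0.20) − (-0.45)(-0.25)] = 0.2925
  C_31 = (-0.45)(-0.15) − (-0.40)(0.95) = 0.4475
  C_32 = −[(0.90)(-0.15) − (-0.40)(-0.45)] = 0.3150
  C_33 = (0.90)(0.95) − (-0.45)(-0.45) = 0.6525
det(I−A) = Σ_j (I−A)_1j·C_1j = (0.90)(0.8250) + (-0.45)(0.4425) + (-0.40)(0.3275) = 0.412375
adj(I−A) = Cᵀ =
  [ 0.8250   0.4850   0.4475]
  [ 0.4425   0.7100   0.3150]
  [ 0.3275   0.2925   0.6525]
(I − A)⁻¹ = adj(I−A) / det(I−A) ≈
  [   2.0006     1.1761     1.0852]
  [   1.0731     1.7217     0.7639]
  [   0.7942     0.7093     1.5823]
x = (I − A)⁻¹ d = adj(I−A)·d / det(I−A), with det(I−A) = 0.412375:
  x_A = (0.8250·400 + 0.4850·150 + 0.4475·500) / 0.412375 = 626.50 / 0.412375 ≈ 1519.2
  x_R = (0.4425·400 + 0.7100·150 + 0.3150·500) / 0.412375 = 441.00 / 0.412375 ≈ 1069.4
  x_C = (0.3275·400 + 0.2925·150 + 0.6525·500) / 0.412375 = 501.125 / 0.412375 ≈ 1215.2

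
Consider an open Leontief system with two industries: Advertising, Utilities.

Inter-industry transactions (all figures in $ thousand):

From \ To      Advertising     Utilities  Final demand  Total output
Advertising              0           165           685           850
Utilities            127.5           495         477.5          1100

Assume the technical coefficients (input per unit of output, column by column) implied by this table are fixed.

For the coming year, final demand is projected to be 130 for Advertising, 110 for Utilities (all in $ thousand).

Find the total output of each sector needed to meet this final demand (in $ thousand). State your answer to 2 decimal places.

x_1 = 166.82, x_2 = 245.50

Technical coefficients a_ij = z_ij / X_j:
  a_11 = 0/850 = 0.00, a_21 = 127.5/850 = 0.15
  a_12 = 165/1100 = 0.15, a_22 = 495/1100 = 0.45
I − A =
  [   1.00    -0.15]
  [  -0.15     0.55]
det(I−A) = (1.00)(0.55) − (-0.15)(-0.15) = 0.5275
adj(I−A) = [[0.55, 0.15], [0.15, 1.00]]
(I − A)⁻¹ = adj(I−A) / det(I−A) ≈
  [   1.0427     0.2844]
  [   0.2844     1.8957]
x = (I − A)⁻¹ d = adj(I−A)·d / det(I−A), with det(I−A) = 0.5275:
  x_1 = (0.55·130 + 0.15·110) / 0.5275 = 88.00 / 0.5275 ≈ 166.82
  x_2 = (0.15·130 + 1.00·110) / 0.5275 = 129.50 / 0.5275 ≈ 245.50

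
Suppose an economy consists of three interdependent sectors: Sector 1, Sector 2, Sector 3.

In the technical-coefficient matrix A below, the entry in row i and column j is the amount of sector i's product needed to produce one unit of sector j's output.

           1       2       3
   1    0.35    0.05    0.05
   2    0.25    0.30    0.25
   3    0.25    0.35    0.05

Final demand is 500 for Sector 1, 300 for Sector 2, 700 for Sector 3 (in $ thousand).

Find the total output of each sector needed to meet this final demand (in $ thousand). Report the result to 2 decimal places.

x_1 = 983.44, x_2 = 1307.42, x_3 = 1477.32

I − A =
  [   0.65    -0.05    -0.05]
  [  -0.25     0.70    -0.25]
  [  -0.25    -0.35     0.95]
Cofactors of I−A, C_ij = (−1)^(i+j)·(minor ij) (rows/columns in the sector order above):
  C_11 = (0.70)(0.95) − (-0.25)(-0.35) = 0.5775
  C_12 = −[(-0.25)(0.95) − (-0.25)(-0.25)] = 0.3000
  C_13 = (-0.25)(-0.35) − (0.70)(-0.25) = 0.2625
  C_21 = −[(-0.05)(0.95) − (-0.05)(-0.35)] = 0.0650
  C_22 = (0.65)(0.95) − (-0.05)(-0.25) = 0.6050
  C_23 = −[(0.65)(-0.35) − (-0.05)(-0.25)] = 0.2400
  C_31 = (-0.05)(-0.25) − (-0.05)(0.70) = 0.0475
  C_32 = −[(0.65)(-0.25) − (-0.05)(-0.25)] = 0.1750
  C_33 = (0.65)(0.70) − (-0.05)(-0.25) = 0.4425
det(I−A) = Σ_j (I−A)_1j·C_1j = (0.65)(0.5775) + (-0.05)(0.3000) + (-0.05)(0.2625) = 0.34725
adj(I−A) = Cᵀ =
  [ 0.5775   0.0650   0.0475]
  [ 0.3000   0.6050   0.1750]
  [ 0.2625   0.2400   0.4425]
(I − A)⁻¹ = adj(I−A) / det(I−A) ≈
  [   1.6631     0.1872     0.1368]
  [   0.8639     1.7423     0.5040]
  [   0.7559     0.6911     1.2743]
x = (I − A)⁻¹ d = adj(I−A)·d / det(I−A), with det(I−A) = 0.34725:
  x_1 = (0.5775·500 + 0.0650·300 + 0.0475·700) / 0.34725 = 341.50 / 0.34725 ≈ 983.44
  x_2 = (0.3000·500 + 0.6050·300 + 0.1750·700) / 0.34725 = 454.00 / 0.34725 ≈ 1307.42
  x_3 = (0.2625·500 + 0.2400·300 + 0.4425·700) / 0.34725 = 513.00 / 0.34725 ≈ 1477.32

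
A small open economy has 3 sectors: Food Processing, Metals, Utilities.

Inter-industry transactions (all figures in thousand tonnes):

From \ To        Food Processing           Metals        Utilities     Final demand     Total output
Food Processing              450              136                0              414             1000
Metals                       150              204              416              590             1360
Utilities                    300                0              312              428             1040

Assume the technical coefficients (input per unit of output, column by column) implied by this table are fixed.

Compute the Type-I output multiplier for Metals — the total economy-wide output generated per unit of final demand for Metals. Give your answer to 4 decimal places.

Technical coefficients a_ij = z_ij / X_j:
  a_FF = 450/1000 = 0.45, a_MF = 150/1000 = 0.15, a_UF = 300/1000 = 0.30
  a_FM = 136/1360 = 0.10, a_MM = 204/1360 = 0.15, a_UM = 0/1360 = 0.00
  a_FU = 0/1040 = 0.00, a_MU = 416/1040 = 0.40, a_UU = 312/1040 = 0.30
I − A =
  [   0.55    -0.10     0.00]
  [  -0.15     0.85    -0.40]
  [  -0.30     0.00     0.70]
Cofactors of I−A, C_ij = (−1)^(i+j)·(minor ij) (rows/columns in the sector order above):
  C_11 = (0.85)(0.70) − (-0.40)(0.00) = 0.5950
  C_12 = −[(-0.15)(0.70) − (-0.40)(-0.30)] = 0.2250
  C_13 = (-0.15)(0.00) − (0.85)(-0.30) = 0.2550
  C_21 = −[(-0.10)(0.70) − (0.00)(0.00)] = 0.0700
  C_22 = (0.55)(0.70) − (0.00)(-0.30) = 0.3850
  C_23 = −[(0.55)(0.00) − (-0.10)(-0.30)] = 0.0300
  C_31 = (-0.10)(-0.40) − (0.00)(0.85) = 0.0400
  C_32 = −[(0.55)(-0.40) − (0.00)(-0.15)] = 0.2200
  C_33 = (0.55)(0.85) − (-0.10)(-0.15) = 0.4525
det(I−A) = Σ_j (I−A)_1j·C_1j = (0.55)(0.5950) + (-0.10)(0.2250) + (0.00)(0.2550) = 0.30475
adj(I−A) = Cᵀ =
  [ 0.5950   0.0700   0.0400]
  [ 0.2250   0.3850   0.2200]
  [ 0.2550   0.0300   0.4525]
(I − A)⁻¹ = adj(I−A) / det(I−A) ≈
  [   1.95242     0.22970     0.13126]
  [   0.73831     1.26333     0.72190]
  [   0.83675     0.09844     1.48482]
The output multiplier for sector j is the column-j sum of the Leontief inverse (I − A)⁻¹ = adj(I−A) / det(I−A).
Column M of adj(I−A): (0.0700, 0.3850, 0.0300); det(I−A) = 0.30475.
m_M = (0.0700 + 0.3850 + 0.0300) / 0.30475 = 0.485 / 0.30475 ≈ 1.5915.

m_M = 1.5915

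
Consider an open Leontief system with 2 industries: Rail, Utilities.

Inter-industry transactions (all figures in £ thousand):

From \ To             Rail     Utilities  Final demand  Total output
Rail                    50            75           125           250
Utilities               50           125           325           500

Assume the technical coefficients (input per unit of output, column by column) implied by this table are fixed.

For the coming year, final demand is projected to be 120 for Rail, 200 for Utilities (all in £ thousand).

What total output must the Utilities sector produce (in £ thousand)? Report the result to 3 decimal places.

x_2 = 322.807

Technical coefficients a_ij = z_ij / X_j:
  a_11 = 50/250 = 0.20, a_21 = 50/250 = 0.20
  a_12 = 75/500 = 0.15, a_22 = 125/500 = 0.25
I − A =
  [   0.80    -0.15]
  [  -0.20     0.75]
det(I−A) = (0.80)(0.75) − (-0.15)(-0.20) = 0.5700
adj(I−A) = [[0.75, 0.15], [0.20, 0.80]]
(I − A)⁻¹ = adj(I−A) / det(I−A) ≈
  [   1.3158     0.2632]
  [   0.3509     1.4035]
x = (I − A)⁻¹ d = adj(I−A)·d / det(I−A), with det(I−A) = 0.5700:
  x_1 = (0.75·120 + 0.15·200) / 0.5700 = 120.00 / 0.5700 ≈ 210.526
  x_2 = (0.20·120 + 0.80·200) / 0.5700 = 184.00 / 0.5700 ≈ 322.807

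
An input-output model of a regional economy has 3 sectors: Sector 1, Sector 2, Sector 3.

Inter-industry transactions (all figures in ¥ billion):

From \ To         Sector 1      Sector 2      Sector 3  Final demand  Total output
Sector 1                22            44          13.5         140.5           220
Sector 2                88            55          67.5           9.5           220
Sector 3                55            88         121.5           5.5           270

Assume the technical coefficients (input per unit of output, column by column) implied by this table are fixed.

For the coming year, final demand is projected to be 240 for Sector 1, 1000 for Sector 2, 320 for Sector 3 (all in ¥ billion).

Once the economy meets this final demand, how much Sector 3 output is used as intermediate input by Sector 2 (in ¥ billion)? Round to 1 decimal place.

z_32 = 1212.7

Technical coefficients a_ij = z_ij / X_j:
  a_11 = 22/220 = 0.10, a_21 = 88/220 = 0.40, a_31 = 55/220 = 0.25
  a_12 = 44/220 = 0.20, a_22 = 55/220 = 0.25, a_32 = 88/220 = 0.40
  a_13 = 13.5/270 = 0.05, a_23 = 67.5/270 = 0.25, a_33 = 121.5/270 = 0.45
I − A =
  [   0.90    -0.20    -0.05]
  [  -0.40     0.75    -0.25]
  [  -0.25    -0.40     0.55]
Cofactors of I−A, C_ij = (−1)^(i+j)·(minor ij) (rows/columns in the sector order above):
  C_11 = (0.75)(0.55) − (-0.25)(-0.40) = 0.3125
  C_12 = −[(-0.40)(0.55) − (-0.25)(-0.25)] = 0.2825
  C_13 = (-0.40)(-0.40) − (0.75)(-0.25) = 0.3475
  C_21 = −[(-0.20)(0.55) − (-0.05)(-0.40)] = 0.1300
  C_22 = (0.90)(0.55) − (-0.05)(-0.25) = 0.4825
  C_23 = −[(0.90)(-0.40) − (-0.20)(-0.25)] = 0.4100
  C_31 = (-0.20)(-0.25) − (-0.05)(0.75) = 0.0875
  C_32 = −[(0.90)(-0.25) − (-0.05)(-0.40)] = 0.2450
  C_33 = (0.90)(0.75) − (-0.20)(-0.40) = 0.5950
det(I−A) = Σ_j (I−A)_1j·C_1j = (0.90)(0.3125) + (-0.20)(0.2825) + (-0.05)(0.3475) = 0.207375
adj(I−A) = Cᵀ =
  [ 0.3125   0.1300   0.0875]
  [ 0.2825   0.4825   0.2450]
  [ 0.3475   0.4100   0.5950]
(I − A)⁻¹ = adj(I−A) / det(I−A) ≈
  [   1.5069     0.6269     0.4219]
  [   1.3623     2.3267     1.1814]
  [   1.6757     1.9771     2.8692]
First solve x = (I − A)⁻¹ d = adj(I−A)·d / det(I−A); in particular x_2 = (0.2825·240 + 0.4825·1000 + 0.2450·320) / 0.207375 = 628.70 / 0.207375 ≈ 3031.706.
Intermediate flow from 3 to 2: z_32 = a_32 · x_2 = 0.40 × 628.70 / 0.207375 = 251.48 / 0.207375 ≈ 1212.7.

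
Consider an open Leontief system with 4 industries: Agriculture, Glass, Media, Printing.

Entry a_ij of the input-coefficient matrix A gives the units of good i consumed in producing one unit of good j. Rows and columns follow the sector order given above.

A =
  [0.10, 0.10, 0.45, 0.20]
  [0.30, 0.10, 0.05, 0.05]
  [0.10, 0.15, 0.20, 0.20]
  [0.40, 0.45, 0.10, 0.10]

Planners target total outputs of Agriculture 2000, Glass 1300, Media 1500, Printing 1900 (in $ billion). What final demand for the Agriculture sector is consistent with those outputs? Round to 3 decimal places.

d_1 = 615.000

I − A =
  [   0.90    -0.10    -0.45    -0.20]
  [  -0.30     0.90    -0.05    -0.05]
  [  -0.10    -0.15     0.80    -0.20]
  [  -0.40    -0.45    -0.10     0.90]
d = (I − A) x:
  d_1 = (+0.90)·2000 + (-0.10)·1300 + (-0.45)·1500 + (-0.20)·1900 = 615.000
  d_2 = (-0.30)·2000 + (+0.90)·1300 + (-0.05)·1500 + (-0.05)·1900 = 400.000
  d_3 = (-0.10)·2000 + (-0.15)·1300 + (+0.80)·1500 + (-0.20)·1900 = 425.000
  d_4 = (-0.40)·2000 + (-0.45)·1300 + (-0.10)·1500 + (+0.90)·1900 = 175.000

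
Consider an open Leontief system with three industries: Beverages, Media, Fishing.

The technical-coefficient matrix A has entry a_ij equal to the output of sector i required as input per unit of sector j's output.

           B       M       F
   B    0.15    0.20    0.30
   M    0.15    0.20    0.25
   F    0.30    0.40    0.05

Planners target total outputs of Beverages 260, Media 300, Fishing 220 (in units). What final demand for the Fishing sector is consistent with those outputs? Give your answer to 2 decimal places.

I − A =
  [   0.85    -0.20    -0.30]
  [  -0.15     0.80    -0.25]
  [  -0.30    -0.40     0.95]
d = (I − A) x:
  d_B = (+0.85)·260 + (-0.20)·300 + (-0.30)·220 = 95.00
  d_M = (-0.15)·260 + (+0.80)·300 + (-0.25)·220 = 146.00
  d_F = (-0.30)·260 + (-0.40)·300 + (+0.95)·220 = 11.00

d_F = 11.00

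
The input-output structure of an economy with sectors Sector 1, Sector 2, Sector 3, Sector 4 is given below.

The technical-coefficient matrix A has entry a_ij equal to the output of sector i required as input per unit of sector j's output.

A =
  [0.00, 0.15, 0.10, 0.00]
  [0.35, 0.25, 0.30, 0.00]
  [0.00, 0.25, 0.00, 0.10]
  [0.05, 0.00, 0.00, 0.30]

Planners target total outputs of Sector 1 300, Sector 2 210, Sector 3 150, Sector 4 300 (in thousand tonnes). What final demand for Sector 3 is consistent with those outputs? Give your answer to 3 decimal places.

d_3 = 67.500

I − A =
  [   1.00    -0.15    -0.10     0.00]
  [  -0.35     0.75    -0.30     0.00]
  [   0.00    -0.25     1.00    -0.10]
  [  -0.05     0.00     0.00     0.70]
d = (I − A) x:
  d_1 = (+1.00)·300 + (-0.15)·210 + (-0.10)·150 + (+0.00)·300 = 253.500
  d_2 = (-0.35)·300 + (+0.75)·210 + (-0.30)·150 + (+0.00)·300 = 7.500
  d_3 = (+0.00)·300 + (-0.25)·210 + (+1.00)·150 + (-0.10)·300 = 67.500
  d_4 = (-0.05)·300 + (+0.00)·210 + (+0.00)·150 + (+0.70)·300 = 195.000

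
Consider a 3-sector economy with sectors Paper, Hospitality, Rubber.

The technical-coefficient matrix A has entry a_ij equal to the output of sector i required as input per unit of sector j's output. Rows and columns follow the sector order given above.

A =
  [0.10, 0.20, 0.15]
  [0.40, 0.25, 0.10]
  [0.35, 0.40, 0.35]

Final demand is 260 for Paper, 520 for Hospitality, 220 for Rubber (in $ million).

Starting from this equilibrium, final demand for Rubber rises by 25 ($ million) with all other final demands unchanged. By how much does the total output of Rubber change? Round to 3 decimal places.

I − A =
  [   0.90    -0.20    -0.15]
  [  -0.40     0.75    -0.10]
  [  -0.35    -0.40     0.65]
Cofactors of I−A, C_ij = (−1)^(i+j)·(minor ij) (rows/columns in the sector order above):
  C_11 = (0.75)(0.65) − (-0.10)(-0.40) = 0.4475
  C_12 = −[(-0.40)(0.65) − (-0.10)(-0.35)] = 0.2950
  C_13 = (-0.40)(-0.40) − (0.75)(-0.35) = 0.4225
  C_21 = −[(-0.20)(0.65) − (-0.15)(-0.40)] = 0.1900
  C_22 = (0.90)(0.65) − (-0.15)(-0.35) = 0.5325
  C_23 = −[(0.90)(-0.40) − (-0.20)(-0.35)] = 0.4300
  C_31 = (-0.20)(-0.10) − (-0.15)(0.75) = 0.1325
  C_32 = −[(0.90)(-0.10) − (-0.15)(-0.40)] = 0.1500
  C_33 = (0.90)(0.75) − (-0.20)(-0.40) = 0.5950
det(I−A) = Σ_j (I−A)_1j·C_1j = (0.90)(0.4475) + (-0.20)(0.2950) + (-0.15)(0.4225) = 0.280375
adj(I−A) = Cᵀ =
  [ 0.4475   0.1900   0.1325]
  [ 0.2950   0.5325   0.1500]
  [ 0.4225   0.4300   0.5950]
(I − A)⁻¹ = adj(I−A) / det(I−A) ≈
  [   1.5961     0.6777     0.4726]
  [   1.0522     1.8992     0.5350]
  [   1.5069     1.5337     2.1222]
Δx = (I − A)⁻¹ Δd with Δd having +25 in the Rubber component and 0 elsewhere.
So Δx_R = L_RR · (+25), where L_RR = adj(I−A)_RR / det(I−A) = 0.5950 / 0.280375.
Δx_R = 0.5950 × (+25) / 0.280375 = 14.875 / 0.280375 ≈ 53.054.

Δx_R = 53.054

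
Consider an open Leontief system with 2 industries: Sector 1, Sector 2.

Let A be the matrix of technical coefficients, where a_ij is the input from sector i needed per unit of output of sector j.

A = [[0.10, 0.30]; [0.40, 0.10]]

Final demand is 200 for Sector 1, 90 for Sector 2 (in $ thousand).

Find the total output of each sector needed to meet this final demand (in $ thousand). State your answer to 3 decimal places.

x_1 = 300.000, x_2 = 233.333

I − A =
  [   0.90    -0.30]
  [  -0.40     0.90]
det(I−A) = (0.90)(0.90) − (-0.30)(-0.40) = 0.6900
adj(I−A) = [[0.90, 0.30], [0.40, 0.90]]
(I − A)⁻¹ = adj(I−A) / det(I−A) ≈
  [   1.3043     0.4348]
  [   0.5797     1.3043]
x = (I − A)⁻¹ d = adj(I−A)·d / det(I−A), with det(I−A) = 0.6900:
  x_1 = (0.90·200 + 0.30·90) / 0.6900 = 207.00 / 0.6900 = 300.000
  x_2 = (0.40·200 + 0.90·90) / 0.6900 = 161.00 / 0.6900 ≈ 233.333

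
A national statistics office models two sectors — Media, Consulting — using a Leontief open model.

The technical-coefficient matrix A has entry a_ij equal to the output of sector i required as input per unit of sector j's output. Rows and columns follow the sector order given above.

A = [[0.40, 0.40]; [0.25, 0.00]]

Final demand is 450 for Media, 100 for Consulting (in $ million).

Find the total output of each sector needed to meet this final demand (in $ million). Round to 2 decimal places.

x_M = 980.00, x_C = 345.00

I − A =
  [   0.60    -0.40]
  [  -0.25     1.00]
det(I−A) = (0.60)(1.00) − (-0.40)(-0.25) = 0.5000
adj(I−A) = [[1.00, 0.40], [0.25, 0.60]]
(I − A)⁻¹ = adj(I−A) / det(I−A) ≈
  [   2.0000     0.8000]
  [   0.5000     1.2000]
x = (I − A)⁻¹ d = adj(I−A)·d / det(I−A), with det(I−A) = 0.5000:
  x_M = (1.00·450 + 0.40·100) / 0.5000 = 490.00 / 0.5000 = 980.00
  x_C = (0.25·450 + 0.60·100) / 0.5000 = 172.50 / 0.5000 = 345.00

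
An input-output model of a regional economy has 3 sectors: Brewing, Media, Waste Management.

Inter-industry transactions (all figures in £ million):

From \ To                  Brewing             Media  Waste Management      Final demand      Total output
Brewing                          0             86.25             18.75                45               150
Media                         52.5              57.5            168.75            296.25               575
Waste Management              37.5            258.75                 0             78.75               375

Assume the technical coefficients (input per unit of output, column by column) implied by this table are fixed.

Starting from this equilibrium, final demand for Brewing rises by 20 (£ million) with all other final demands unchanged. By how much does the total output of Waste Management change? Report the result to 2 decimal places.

Δx_W = 12.56

Technical coefficients a_ij = z_ij / X_j:
  a_BB = 0/150 = 0.00, a_MB = 52.5/150 = 0.35, a_WB = 37.5/150 = 0.25
  a_BM = 86.25/575 = 0.15, a_MM = 57.5/575 = 0.10, a_WM = 258.75/575 = 0.45
  a_BW = 18.75/375 = 0.05, a_MW = 168.75/375 = 0.45, a_WW = 0/375 = 0.00
I − A =
  [   1.00    -0.15    -0.05]
  [  -0.35     0.90    -0.45]
  [  -0.25    -0.45     1.00]
Cofactors of I−A, C_ij = (−1)^(i+j)·(minor ij) (rows/columns in the sector order above):
  C_11 = (0.90)(1.00) − (-0.45)(-0.45) = 0.6975
  C_12 = −[(-0.35)(1.00) − (-0.45)(-0.25)] = 0.4625
  C_13 = (-0.35)(-0.45) − (0.90)(-0.25) = 0.3825
  C_21 = −[(-0.15)(1.00) − (-0.05)(-0.45)] = 0.1725
  C_22 = (1.00)(1.00) − (-0.05)(-0.25) = 0.9875
  C_23 = −[(1.00)(-0.45) − (-0.15)(-0.25)] = 0.4875
  C_31 = (-0.15)(-0.45) − (-0.05)(0.90) = 0.1125
  C_32 = −[(1.00)(-0.45) − (-0.05)(-0.35)] = 0.4675
  C_33 = (1.00)(0.90) − (-0.15)(-0.35) = 0.8475
det(I−A) = Σ_j (I−A)_1j·C_1j = (1.00)(0.6975) + (-0.15)(0.4625) + (-0.05)(0.3825) = 0.6090
adj(I−A) = Cᵀ =
  [ 0.6975   0.1725   0.1125]
  [ 0.4625   0.9875   0.4675]
  [ 0.3825   0.4875   0.8475]
(I − A)⁻¹ = adj(I−A) / det(I−A) ≈
  [   1.1453     0.2833     0.1847]
  [   0.7594     1.6215     0.7677]
  [   0.6281     0.8005     1.3916]
Δx = (I − A)⁻¹ Δd with Δd having +20 in the Brewing component and 0 elsewhere.
So Δx_W = L_WB · (+20), where L_WB = adj(I−A)_WB / det(I−A) = 0.3825 / 0.6090.
Δx_W = 0.3825 × (+20) / 0.6090 = 7.65 / 0.6090 ≈ 12.56.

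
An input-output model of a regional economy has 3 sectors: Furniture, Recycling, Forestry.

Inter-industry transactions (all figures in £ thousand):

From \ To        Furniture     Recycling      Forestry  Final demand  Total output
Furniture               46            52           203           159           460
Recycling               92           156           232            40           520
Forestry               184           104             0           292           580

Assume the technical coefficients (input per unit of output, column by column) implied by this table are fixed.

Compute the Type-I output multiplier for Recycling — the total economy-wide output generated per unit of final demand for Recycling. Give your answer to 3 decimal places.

m_2 = 2.805

Technical coefficients a_ij = z_ij / X_j:
  a_11 = 46/460 = 0.10, a_21 = 92/460 = 0.20, a_31 = 184/460 = 0.40
  a_12 = 52/520 = 0.10, a_22 = 156/520 = 0.30, a_32 = 104/520 = 0.20
  a_13 = 203/580 = 0.35, a_23 = 232/580 = 0.40, a_33 = 0/580 = 0.00
I − A =
  [   0.90    -0.10    -0.35]
  [  -0.20     0.70    -0.40]
  [  -0.40    -0.20     1.00]
Cofactors of I−A, C_ij = (−1)^(i+j)·(minor ij) (rows/columns in the sector order above):
  C_11 = (0.70)(1.00) − (-0.40)(-0.20) = 0.6200
  C_12 = −[(-0.20)(1.00) − (-0.40)(-0.40)] = 0.3600
  C_13 = (-0.20)(-0.20) − (0.70)(-0.40) = 0.3200
  C_21 = −[(-0.10)(1.00) − (-0.35)(-0.20)] = 0.1700
  C_22 = (0.90)(1.00) − (-0.35)(-0.40) = 0.7600
  C_23 = −[(0.90)(-0.20) − (-0.10)(-0.40)] = 0.2200
  C_31 = (-0.10)(-0.40) − (-0.35)(0.70) = 0.2850
  C_32 = −[(0.90)(-0.40) − (-0.35)(-0.20)] = 0.4300
  C_33 = (0.90)(0.70) − (-0.10)(-0.20) = 0.6100
det(I−A) = Σ_j (I−A)_1j·C_1j = (0.90)(0.6200) + (-0.10)(0.3600) + (-0.35)(0.3200) = 0.4100
adj(I−A) = Cᵀ =
  [ 0.6200   0.1700   0.2850]
  [ 0.3600   0.7600   0.4300]
  [ 0.3200   0.2200   0.6100]
(I − A)⁻¹ = adj(I−A) / det(I−A) ≈
  [   1.5122     0.4146     0.6951]
  [   0.8780     1.8537     1.0488]
  [   0.7805     0.5366     1.4878]
The output multiplier for sector j is the column-j sum of the Leontief inverse (I − A)⁻¹ = adj(I−A) / det(I−A).
Column 2 of adj(I−A): (0.1700, 0.7600, 0.2200); det(I−A) = 0.4100.
m_2 = (0.1700 + 0.7600 + 0.2200) / 0.4100 = 1.15 / 0.4100 ≈ 2.805.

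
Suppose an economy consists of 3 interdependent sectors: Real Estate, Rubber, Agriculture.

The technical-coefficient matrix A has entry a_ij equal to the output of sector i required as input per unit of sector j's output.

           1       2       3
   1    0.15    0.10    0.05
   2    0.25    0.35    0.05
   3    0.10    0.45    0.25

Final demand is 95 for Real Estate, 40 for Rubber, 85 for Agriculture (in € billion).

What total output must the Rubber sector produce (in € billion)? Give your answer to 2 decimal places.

I − A =
  [   0.85    -0.10    -0.05]
  [  -0.25     0.65    -0.05]
  [  -0.10    -0.45     0.75]
Cofactors of I−A, C_ij = (−1)^(i+j)·(minor ij) (rows/columns in the sector order above):
  C_11 = (0.65)(0.75) − (-0.05)(-0.45) = 0.4650
  C_12 = −[(-0.25)(0.75) − (-0.05)(-0.10)] = 0.1925
  C_13 = (-0.25)(-0.45) − (0.65)(-0.10) = 0.1775
  C_21 = −[(-0.10)(0.75) − (-0.05)(-0.45)] = 0.0975
  C_22 = (0.85)(0.75) − (-0.05)(-0.10) = 0.6325
  C_23 = −[(0.85)(-0.45) − (-0.10)(-0.10)] = 0.3925
  C_31 = (-0.10)(-0.05) − (-0.05)(0.65) = 0.0375
  C_32 = −[(0.85)(-0.05) − (-0.05)(-0.25)] = 0.0550
  C_33 = (0.85)(0.65) − (-0.10)(-0.25) = 0.5275
det(I−A) = Σ_j (I−A)_1j·C_1j = (0.85)(0.4650) + (-0.10)(0.1925) + (-0.05)(0.1775) = 0.367125
adj(I−A) = Cᵀ =
  [ 0.4650   0.0975   0.0375]
  [ 0.1925   0.6325   0.0550]
  [ 0.1775   0.3925   0.5275]
(I − A)⁻¹ = adj(I−A) / det(I−A) ≈
  [   1.2666     0.2656     0.1021]
  [   0.5243     1.7228     0.1498]
  [   0.4835     1.0691     1.4368]
x = (I − A)⁻¹ d = adj(I−A)·d / det(I−A), with det(I−A) = 0.367125:
  x_1 = (0.4650·95 + 0.0975·40 + 0.0375·85) / 0.367125 = 51.2625 / 0.367125 ≈ 139.63
  x_2 = (0.1925·95 + 0.6325·40 + 0.0550·85) / 0.367125 = 48.2625 / 0.367125 ≈ 131.46
  x_3 = (0.1775·95 + 0.3925·40 + 0.5275·85) / 0.367125 = 77.40 / 0.367125 ≈ 210.83

x_2 = 131.46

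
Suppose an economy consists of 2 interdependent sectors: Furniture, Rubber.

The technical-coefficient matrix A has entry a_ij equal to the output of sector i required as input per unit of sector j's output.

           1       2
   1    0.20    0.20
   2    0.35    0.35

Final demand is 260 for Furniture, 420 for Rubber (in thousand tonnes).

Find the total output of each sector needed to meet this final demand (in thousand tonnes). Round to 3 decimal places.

x_1 = 562.222, x_2 = 948.889

I − A =
  [   0.80    -0.20]
  [  -0.35     0.65]
det(I−A) = (0.80)(0.65) − (-0.20)(-0.35) = 0.4500
adj(I−A) = [[0.65, 0.20], [0.35, 0.80]]
(I − A)⁻¹ = adj(I−A) / det(I−A) ≈
  [   1.4444     0.4444]
  [   0.7778     1.7778]
x = (I − A)⁻¹ d = adj(I−A)·d / det(I−A), with det(I−A) = 0.4500:
  x_1 = (0.65·260 + 0.20·420) / 0.4500 = 253.00 / 0.4500 ≈ 562.222
  x_2 = (0.35·260 + 0.80·420) / 0.4500 = 427.00 / 0.4500 ≈ 948.889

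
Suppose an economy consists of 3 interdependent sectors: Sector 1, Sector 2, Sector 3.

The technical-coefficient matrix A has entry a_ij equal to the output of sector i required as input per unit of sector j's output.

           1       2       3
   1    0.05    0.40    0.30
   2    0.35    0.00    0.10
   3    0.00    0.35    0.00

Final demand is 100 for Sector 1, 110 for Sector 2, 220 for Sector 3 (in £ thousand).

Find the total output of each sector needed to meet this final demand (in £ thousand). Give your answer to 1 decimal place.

x_1 = 306.6, x_2 = 248.0, x_3 = 306.8

I − A =
  [   0.95    -0.40    -0.30]
  [  -0.35     1.00    -0.10]
  [   0.00    -0.35     1.00]
Cofactors of I−A, C_ij = (−1)^(i+j)·(minor ij) (rows/columns in the sector order above):
  C_11 = (1.00)(1.00) − (-0.10)(-0.35) = 0.9650
  C_12 = −[(-0.35)(1.00) − (-0.10)(0.00)] = 0.3500
  C_13 = (-0.35)(-0.35) − (1.00)(0.00) = 0.1225
  C_21 = −[(-0.40)(1.00) − (-0.30)(-0.35)] = 0.5050
  C_22 = (0.95)(1.00) − (-0.30)(0.00) = 0.9500
  C_23 = −[(0.95)(-0.35) − (-0.40)(0.00)] = 0.3325
  C_31 = (-0.40)(-0.10) − (-0.30)(1.00) = 0.3400
  C_32 = −[(0.95)(-0.10) − (-0.30)(-0.35)] = 0.2000
  C_33 = (0.95)(1.00) − (-0.40)(-0.35) = 0.8100
det(I−A) = Σ_j (I−A)_1j·C_1j = (0.95)(0.9650) + (-0.40)(0.3500) + (-0.30)(0.1225) = 0.7400
adj(I−A) = Cᵀ =
  [ 0.9650   0.5050   0.3400]
  [ 0.3500   0.9500   0.2000]
  [ 0.1225   0.3325   0.8100]
(I − A)⁻¹ = adj(I−A) / det(I−A) ≈
  [   1.3041     0.6824     0.4595]
  [   0.4730     1.2838     0.2703]
  [   0.1655     0.4493     1.0946]
x = (I − A)⁻¹ d = adj(I−A)·d / det(I−A), with det(I−A) = 0.7400:
  x_1 = (0.9650·100 + 0.5050·110 + 0.3400·220) / 0.7400 = 226.85 / 0.7400 ≈ 306.6
  x_2 = (0.3500·100 + 0.9500·110 + 0.2000·220) / 0.7400 = 183.50 / 0.7400 ≈ 248.0
  x_3 = (0.1225·100 + 0.3325·110 + 0.8100·220) / 0.7400 = 227.025 / 0.7400 ≈ 306.8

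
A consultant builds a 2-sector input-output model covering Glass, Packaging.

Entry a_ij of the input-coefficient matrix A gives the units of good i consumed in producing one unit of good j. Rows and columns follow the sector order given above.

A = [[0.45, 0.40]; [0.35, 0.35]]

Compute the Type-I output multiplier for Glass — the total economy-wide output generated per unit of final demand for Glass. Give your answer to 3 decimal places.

m_1 = 4.598

I − A =
  [   0.55    -0.40]
  [  -0.35     0.65]
det(I−A) = (0.55)(0.65) − (-0.40)(-0.35) = 0.2175
adj(I−A) = [[0.65, 0.40], [0.35, 0.55]]
(I − A)⁻¹ = adj(I−A) / det(I−A) ≈
  [   2.9885     1.8391]
  [   1.6092     2.5287]
The output multiplier for sector j is the column-j sum of the Leontief inverse (I − A)⁻¹ = adj(I−A) / det(I−A).
Column 1 of adj(I−A): (0.65, 0.35); det(I−A) = 0.2175.
m_1 = (0.65 + 0.35) / 0.2175 = 1.00 / 0.2175 ≈ 4.598.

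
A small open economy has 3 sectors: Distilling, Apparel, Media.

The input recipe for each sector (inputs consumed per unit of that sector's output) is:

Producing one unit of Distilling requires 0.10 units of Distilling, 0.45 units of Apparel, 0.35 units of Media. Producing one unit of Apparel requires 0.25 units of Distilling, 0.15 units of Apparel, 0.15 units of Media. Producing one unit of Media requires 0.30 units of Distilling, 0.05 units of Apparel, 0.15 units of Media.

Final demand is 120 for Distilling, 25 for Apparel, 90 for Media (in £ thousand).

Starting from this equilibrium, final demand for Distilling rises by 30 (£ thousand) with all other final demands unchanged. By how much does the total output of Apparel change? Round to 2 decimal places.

I − A =
  [   0.90    -0.25    -0.30]
  [  -0.45     0.85    -0.05]
  [  -0.35    -0.15     0.85]
Cofactors of I−A, C_ij = (−1)^(i+j)·(minor ij) (rows/columns in the sector order above):
  C_11 = (0.85)(0.85) − (-0.05)(-0.15) = 0.7150
  C_12 = −[(-0.45)(0.85) − (-0.05)(-0.35)] = 0.4000
  C_13 = (-0.45)(-0.15) − (0.85)(-0.35) = 0.3650
  C_21 = −[(-0.25)(0.85) − (-0.30)(-0.15)] = 0.2575
  C_22 = (0.90)(0.85) − (-0.30)(-0.35) = 0.6600
  C_23 = −[(0.90)(-0.15) − (-0.25)(-0.35)] = 0.2225
  C_31 = (-0.25)(-0.05) − (-0.30)(0.85) = 0.2675
  C_32 = −[(0.90)(-0.05) − (-0.30)(-0.45)] = 0.1800
  C_33 = (0.90)(0.85) − (-0.25)(-0.45) = 0.6525
det(I−A) = Σ_j (I−A)_1j·C_1j = (0.90)(0.7150) + (-0.25)(0.4000) + (-0.30)(0.3650) = 0.4340
adj(I−A) = Cᵀ =
  [ 0.7150   0.2575   0.2675]
  [ 0.4000   0.6600   0.1800]
  [ 0.3650   0.2225   0.6525]
(I − A)⁻¹ = adj(I−A) / det(I−A) ≈
  [   1.6475     0.5933     0.6164]
  [   0.9217     1.5207     0.4147]
  [   0.8410     0.5127     1.5035]
Δx = (I − A)⁻¹ Δd with Δd having +30 in the Distilling component and 0 elsewhere.
So Δx_2 = L_21 · (+30), where L_21 = adj(I−A)_21 / det(I−A) = 0.4000 / 0.4340.
Δx_2 = 0.4000 × (+30) / 0.4340 = 12.00 / 0.4340 ≈ 27.65.

Δx_2 = 27.65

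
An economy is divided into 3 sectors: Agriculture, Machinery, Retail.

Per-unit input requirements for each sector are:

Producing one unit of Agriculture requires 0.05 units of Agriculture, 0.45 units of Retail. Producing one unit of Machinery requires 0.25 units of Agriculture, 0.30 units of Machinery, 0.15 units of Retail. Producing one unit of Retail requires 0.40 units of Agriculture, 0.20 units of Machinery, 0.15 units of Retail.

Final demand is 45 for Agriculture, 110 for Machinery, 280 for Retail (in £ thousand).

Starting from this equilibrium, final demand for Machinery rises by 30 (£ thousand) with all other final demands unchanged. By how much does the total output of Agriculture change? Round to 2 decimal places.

I − A =
  [   0.95    -0.25    -0.40]
  [   0.00     0.70    -0.20]
  [  -0.45    -0.15     0.85]
Cofactors of I−A, C_ij = (−1)^(i+j)·(minor ij) (rows/columns in the sector order above):
  C_11 = (0.70)(0.85) − (-0.20)(-0.15) = 0.5650
  C_12 = −[(0.00)(0.85) − (-0.20)(-0.45)] = 0.0900
  C_13 = (0.00)(-0.15) − (0.70)(-0.45) = 0.3150
  C_21 = −[(-0.25)(0.85) − (-0.40)(-0.15)] = 0.2725
  C_22 = (0.95)(0.85) − (-0.40)(-0.45) = 0.6275
  C_23 = −[(0.95)(-0.15) − (-0.25)(-0.45)] = 0.2550
  C_31 = (-0.25)(-0.20) − (-0.40)(0.70) = 0.3300
  C_32 = −[(0.95)(-0.20) − (-0.40)(0.00)] = 0.1900
  C_33 = (0.95)(0.70) − (-0.25)(0.00) = 0.6650
det(I−A) = Σ_j (I−A)_1j·C_1j = (0.95)(0.5650) + (-0.25)(0.0900) + (-0.40)(0.3150) = 0.38825
adj(I−A) = Cᵀ =
  [ 0.5650   0.2725   0.3300]
  [ 0.0900   0.6275   0.1900]
  [ 0.3150   0.2550   0.6650]
(I − A)⁻¹ = adj(I−A) / det(I−A) ≈
  [   1.4552     0.7019     0.8500]
  [   0.2318     1.6162     0.4894]
  [   0.8113     0.6568     1.7128]
Δx = (I − A)⁻¹ Δd with Δd having +30 in the Machinery component and 0 elsewhere.
So Δx_1 = L_12 · (+30), where L_12 = adj(I−A)_12 / det(I−A) = 0.2725 / 0.38825.
Δx_1 = 0.2725 × (+30) / 0.38825 = 8.175 / 0.38825 ≈ 21.06.

Δx_1 = 21.06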